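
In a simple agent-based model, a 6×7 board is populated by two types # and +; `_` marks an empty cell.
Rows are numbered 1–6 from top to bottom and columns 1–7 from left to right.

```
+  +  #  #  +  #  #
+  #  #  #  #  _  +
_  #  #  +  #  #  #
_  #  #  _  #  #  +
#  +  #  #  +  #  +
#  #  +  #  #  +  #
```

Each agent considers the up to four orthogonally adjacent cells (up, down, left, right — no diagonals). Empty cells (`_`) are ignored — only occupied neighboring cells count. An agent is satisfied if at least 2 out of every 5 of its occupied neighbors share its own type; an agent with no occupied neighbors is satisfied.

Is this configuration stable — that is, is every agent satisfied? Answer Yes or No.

No

(1,1)+ 2/2 ✓
(1,2)+ 1/3 ✗
(1,3)# 2/3 ✓
(1,4)# 2/3 ✓
(1,5)+ 0/3 ✗
(1,6)# 1/2 ✓
(1,7)# 1/2 ✓
(2,1)+ 1/2 ✓
(2,2)# 2/4 ✓
(2,3)# 4/4 ✓
(2,4)# 3/4 ✓
(2,5)# 2/3 ✓
(2,7)+ 0/2 ✗
(3,2)# 3/3 ✓
(3,3)# 3/4 ✓
(3,4)+ 0/3 ✗
(3,5)# 3/4 ✓
(3,6)# 3/3 ✓
(3,7)# 1/3 ✗
(4,2)# 2/3 ✓
(4,3)# 3/3 ✓
(4,5)# 2/3 ✓
(4,6)# 3/4 ✓
(4,7)+ 1/3 ✗
(5,1)# 1/2 ✓
(5,2)+ 0/4 ✗
(5,3)# 2/4 ✓
(5,4)# 2/3 ✓
(5,5)+ 0/4 ✗
(5,6)# 1/4 ✗
(5,7)+ 1/3 ✗
(6,1)# 2/2 ✓
(6,2)# 1/3 ✗
(6,3)+ 0/3 ✗
(6,4)# 2/3 ✓
(6,5)# 1/3 ✗
(6,6)+ 0/3 ✗
(6,7)# 0/2 ✗
For instance (1,2) has only 1/3 same-type neighbors, below 2/5.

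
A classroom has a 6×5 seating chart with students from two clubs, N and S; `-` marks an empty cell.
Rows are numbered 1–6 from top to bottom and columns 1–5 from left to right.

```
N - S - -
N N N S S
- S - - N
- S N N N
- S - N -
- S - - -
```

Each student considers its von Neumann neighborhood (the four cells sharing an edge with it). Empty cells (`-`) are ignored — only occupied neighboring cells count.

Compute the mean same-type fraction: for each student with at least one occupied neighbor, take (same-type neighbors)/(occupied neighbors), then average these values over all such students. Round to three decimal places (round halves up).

0.698

Row 1: (1,1)N 1/1 · (1,3)S 0/1
Row 2: (2,1)N 2/2 · (2,2)N 2/3 · (2,3)N 1/3 · (2,4)S 1/2 · (2,5)S 1/2
Row 3: (3,2)S 1/2 · (3,5)N 1/2
Row 4: (4,2)S 2/3 · (4,3)N 1/2 · (4,4)N 3/3 · (4,5)N 2/2
Row 5: (5,2)S 2/2 · (5,4)N 1/1
Row 6: (6,2)S 1/1
Sum over 16 students: 1/1 + 0/1 + 2/2 + 2/3 + 1/3 + 1/2 + 1/2 + 1/2 + 1/2 + 2/3 + 1/2 + 3/3 + 2/2 + 2/2 + 1/1 + 1/1 = 67/6; mean = 67/6 ÷ 16 = 67/96 = 0.697916… → 0.698.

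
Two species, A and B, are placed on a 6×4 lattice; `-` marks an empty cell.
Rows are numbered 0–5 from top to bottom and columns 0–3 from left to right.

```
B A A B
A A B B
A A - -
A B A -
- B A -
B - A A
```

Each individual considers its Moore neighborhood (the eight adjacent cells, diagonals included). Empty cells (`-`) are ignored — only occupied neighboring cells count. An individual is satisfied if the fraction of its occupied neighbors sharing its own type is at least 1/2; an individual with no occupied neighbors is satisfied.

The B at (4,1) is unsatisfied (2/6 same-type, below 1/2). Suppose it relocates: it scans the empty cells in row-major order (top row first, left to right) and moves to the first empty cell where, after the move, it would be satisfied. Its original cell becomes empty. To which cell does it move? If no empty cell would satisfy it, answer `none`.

(2,2)

Vacating (4,1). Empty cells in order:
  (2,2): 3/6 same-type → satisfied — stop here.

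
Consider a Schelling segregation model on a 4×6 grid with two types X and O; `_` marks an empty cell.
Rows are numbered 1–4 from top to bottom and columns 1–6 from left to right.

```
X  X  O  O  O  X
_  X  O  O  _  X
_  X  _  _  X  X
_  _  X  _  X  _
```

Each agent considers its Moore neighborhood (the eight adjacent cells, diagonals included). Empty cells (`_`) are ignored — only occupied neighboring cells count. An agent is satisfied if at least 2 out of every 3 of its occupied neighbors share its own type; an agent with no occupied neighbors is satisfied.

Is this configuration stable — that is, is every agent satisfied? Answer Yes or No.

Row 1: (1,1)X 2/2 ✓ · (1,2)X 2/4 ✗ · (1,3)O 3/5 ✗ · (1,4)O 4/4 ✓ · (1,5)O 2/4 ✗ · (1,6)X 1/2 ✗
Row 2: (2,2)X 3/5 ✗ · (2,3)O 3/6 ✗ · (2,4)O 4/5 ✓ · (2,6)X 3/4 ✓
Row 3: (3,2)X 2/3 ✓ · (3,5)X 3/4 ✓ · (3,6)X 3/3 ✓
Row 4: (4,3)X 1/1 ✓ · (4,5)X 2/2 ✓
For instance (1,2) has only 2/4 same-type neighbors, below 2/3.

No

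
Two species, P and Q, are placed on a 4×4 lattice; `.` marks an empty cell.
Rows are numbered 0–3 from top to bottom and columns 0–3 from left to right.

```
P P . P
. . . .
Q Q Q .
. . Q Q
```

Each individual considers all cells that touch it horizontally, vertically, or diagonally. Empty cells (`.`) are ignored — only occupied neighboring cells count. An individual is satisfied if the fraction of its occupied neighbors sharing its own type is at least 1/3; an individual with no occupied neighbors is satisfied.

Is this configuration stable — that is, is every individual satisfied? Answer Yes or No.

Row 0: (0,0)P 1/1 satisfied · (0,1)P 1/1 satisfied · (0,3)P 0/0 satisfied
Row 2: (2,0)Q 1/1 satisfied · (2,1)Q 3/3 satisfied · (2,2)Q 3/3 satisfied
Row 3: (3,2)Q 3/3 satisfied · (3,3)Q 2/2 satisfied
All meet the threshold, so the configuration is stable.

Yes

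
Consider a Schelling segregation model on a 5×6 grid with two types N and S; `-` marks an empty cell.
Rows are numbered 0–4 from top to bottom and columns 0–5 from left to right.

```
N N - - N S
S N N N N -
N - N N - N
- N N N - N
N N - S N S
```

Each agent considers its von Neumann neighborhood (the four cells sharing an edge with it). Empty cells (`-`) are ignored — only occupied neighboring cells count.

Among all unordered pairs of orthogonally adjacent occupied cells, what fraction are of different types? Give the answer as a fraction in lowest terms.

1/3

Scan each occupied cell's neighbors to the right and below so each pair is counted once.
Row 0: N(0,0)–N(0,1)= N(0,0)–S(1,0)≠ N(0,1)–N(1,1)= N(0,4)–S(0,5)≠ N(0,4)–N(1,4)=  → 2/5 unlike.
Row 1: S(1,0)–N(1,1)≠ S(1,0)–N(2,0)≠ N(1,1)–N(1,2)= N(1,2)–N(1,3)= N(1,2)–N(2,2)= N(1,3)–N(1,4)= N(1,3)–N(2,3)=  → 2/7 unlike.
Row 2: N(2,2)–N(2,3)= N(2,2)–N(3,2)= N(2,3)–N(3,3)= N(2,5)–N(3,5)=  → 0/4 unlike.
Row 3: N(3,1)–N(3,2)= N(3,1)–N(4,1)= N(3,2)–N(3,3)= N(3,3)–S(4,3)≠ N(3,5)–S(4,5)≠  → 2/5 unlike.
Row 4: N(4,0)–N(4,1)= S(4,3)–N(4,4)≠ N(4,4)–S(4,5)≠  → 2/3 unlike.
Total adjacent occupied pairs: 24; unlike-type pairs: 8.
8/24 reduces to 1/3.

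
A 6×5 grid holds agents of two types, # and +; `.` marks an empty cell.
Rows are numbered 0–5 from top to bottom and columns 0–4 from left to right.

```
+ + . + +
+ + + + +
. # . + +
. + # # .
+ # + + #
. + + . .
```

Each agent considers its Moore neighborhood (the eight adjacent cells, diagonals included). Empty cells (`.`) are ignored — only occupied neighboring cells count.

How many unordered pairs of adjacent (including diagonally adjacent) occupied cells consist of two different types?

Scan each occupied cell's neighbors to the right and below (and the two forward diagonals) so each pair is counted once.
From row 0: 0 unlike of 12 pairs (running 0/12).
From row 1: 3 unlike of 12 pairs (running 3/24).
From row 2: 4 unlike of 6 pairs (running 7/30).
From row 3: 6 unlike of 11 pairs (running 13/41).
From row 4: 5 unlike of 10 pairs (running 18/51).
From row 5: 0 unlike of 1 pairs (running 18/52).
Total adjacent occupied pairs: 52; unlike-type pairs: 18.

18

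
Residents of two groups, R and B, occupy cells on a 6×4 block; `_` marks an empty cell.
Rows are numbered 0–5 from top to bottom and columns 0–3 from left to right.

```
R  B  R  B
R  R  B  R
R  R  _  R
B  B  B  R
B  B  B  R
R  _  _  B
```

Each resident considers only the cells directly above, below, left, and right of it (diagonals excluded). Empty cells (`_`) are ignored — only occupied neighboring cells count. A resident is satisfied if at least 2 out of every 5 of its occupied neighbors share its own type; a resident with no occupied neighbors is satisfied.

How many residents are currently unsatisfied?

Row 0: (0,0)R 1/2 ✓ · (0,1)B 0/3 ✗ · (0,2)R 0/3 ✗ · (0,3)B 0/2 ✗
Row 1: (1,0)R 3/3 ✓ · (1,1)R 2/4 ✓ · (1,2)B 0/3 ✗ · (1,3)R 1/3 ✗
Row 2: (2,0)R 2/3 ✓ · (2,1)R 2/3 ✓ · (2,3)R 2/2 ✓
Row 3: (3,0)B 2/3 ✓ · (3,1)B 3/4 ✓ · (3,2)B 2/3 ✓ · (3,3)R 2/3 ✓
Row 4: (4,0)B 2/3 ✓ · (4,1)B 3/3 ✓ · (4,2)B 2/3 ✓ · (4,3)R 1/3 ✗
Row 5: (5,0)R 0/1 ✗ · (5,3)B 0/1 ✗
Unsatisfied: (0,1), (0,2), (0,3), (1,2), (1,3), (4,3), (5,0), (5,3) — 8 in total.

8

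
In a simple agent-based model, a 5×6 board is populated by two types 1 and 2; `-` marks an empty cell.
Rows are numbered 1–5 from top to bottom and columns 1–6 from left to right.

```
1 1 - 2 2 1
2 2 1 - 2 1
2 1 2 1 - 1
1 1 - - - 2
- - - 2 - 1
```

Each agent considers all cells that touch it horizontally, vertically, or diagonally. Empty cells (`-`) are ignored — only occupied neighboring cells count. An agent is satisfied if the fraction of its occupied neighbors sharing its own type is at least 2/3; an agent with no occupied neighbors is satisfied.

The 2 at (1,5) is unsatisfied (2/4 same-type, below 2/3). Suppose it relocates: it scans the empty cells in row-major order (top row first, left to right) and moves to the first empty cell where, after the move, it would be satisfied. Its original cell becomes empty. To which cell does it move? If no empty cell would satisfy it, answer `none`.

(4,4)

Vacating (1,5). Empty cells in order:
  (1,3): 2/4 same-type → still unsatisfied.
  (2,4): 3/5 same-type → still unsatisfied.
  (3,5): 2/5 same-type → still unsatisfied.
  (4,3): 2/5 same-type → still unsatisfied.
  (4,4): 2/3 same-type → satisfied — stop here.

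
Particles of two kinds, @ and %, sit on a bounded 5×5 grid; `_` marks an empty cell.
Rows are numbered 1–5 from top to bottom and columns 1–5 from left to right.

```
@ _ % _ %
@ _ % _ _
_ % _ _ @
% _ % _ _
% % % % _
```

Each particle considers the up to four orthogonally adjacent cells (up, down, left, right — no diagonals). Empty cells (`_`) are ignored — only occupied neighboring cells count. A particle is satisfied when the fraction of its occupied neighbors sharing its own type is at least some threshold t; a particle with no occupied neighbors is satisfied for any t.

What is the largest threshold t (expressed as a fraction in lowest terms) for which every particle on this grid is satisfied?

1/1

Row 1: (1,1)@ 1/1 · (1,3)% 1/1 · (1,5)% — no occupied neighbors
Row 2: (2,1)@ 1/1 · (2,3)% 1/1
Row 3: (3,2)% — no occupied neighbors · (3,5)@ — no occupied neighbors
Row 4: (4,1)% 1/1 · (4,3)% 1/1
Row 5: (5,1)% 2/2 · (5,2)% 2/2 · (5,3)% 3/3 · (5,4)% 1/1
The smallest same-type fraction is 1/1 at (1,1), which reduces to 1/1. Any threshold above that leaves this particle unsatisfied.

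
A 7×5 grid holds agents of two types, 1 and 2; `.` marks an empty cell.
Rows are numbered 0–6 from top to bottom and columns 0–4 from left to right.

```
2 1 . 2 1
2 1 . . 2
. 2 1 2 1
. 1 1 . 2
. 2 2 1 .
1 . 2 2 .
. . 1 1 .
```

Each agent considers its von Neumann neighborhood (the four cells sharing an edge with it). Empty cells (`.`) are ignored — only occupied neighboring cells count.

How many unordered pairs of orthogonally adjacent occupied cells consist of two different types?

Scan each occupied cell's neighbors to the right and below so each pair is counted once.
From row 0: 3 unlike of 5 pairs (running 3/5).
From row 1: 3 unlike of 3 pairs (running 6/8).
From row 2: 5 unlike of 6 pairs (running 11/14).
From row 3: 2 unlike of 3 pairs (running 13/17).
From row 4: 2 unlike of 4 pairs (running 15/21).
From row 5: 2 unlike of 3 pairs (running 17/24).
From row 6: 0 unlike of 1 pairs (running 17/25).
Total adjacent occupied pairs: 25; unlike-type pairs: 17.

17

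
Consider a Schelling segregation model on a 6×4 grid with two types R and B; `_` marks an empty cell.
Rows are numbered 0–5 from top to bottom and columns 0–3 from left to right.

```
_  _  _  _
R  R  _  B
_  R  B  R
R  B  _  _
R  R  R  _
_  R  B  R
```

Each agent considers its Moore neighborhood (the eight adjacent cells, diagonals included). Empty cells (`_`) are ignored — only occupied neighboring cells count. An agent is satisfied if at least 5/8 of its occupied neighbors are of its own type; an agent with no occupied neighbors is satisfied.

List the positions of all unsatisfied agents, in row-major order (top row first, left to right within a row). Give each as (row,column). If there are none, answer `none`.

Row 1: (1,0)R 2/2 ✓ · (1,1)R 2/3 ✓ · (1,3)B 1/2 ✗
Row 2: (2,1)R 3/5 ✗ · (2,2)B 2/5 ✗ · (2,3)R 0/2 ✗
Row 3: (3,0)R 3/4 ✓ · (3,1)B 1/6 ✗
Row 4: (4,0)R 3/4 ✓ · (4,1)R 4/6 ✓ · (4,2)R 3/5 ✗
Row 5: (5,1)R 3/4 ✓ · (5,2)B 0/4 ✗ · (5,3)R 1/2 ✗

(1,3), (2,1), (2,2), (2,3), (3,1), (4,2), (5,2), (5,3)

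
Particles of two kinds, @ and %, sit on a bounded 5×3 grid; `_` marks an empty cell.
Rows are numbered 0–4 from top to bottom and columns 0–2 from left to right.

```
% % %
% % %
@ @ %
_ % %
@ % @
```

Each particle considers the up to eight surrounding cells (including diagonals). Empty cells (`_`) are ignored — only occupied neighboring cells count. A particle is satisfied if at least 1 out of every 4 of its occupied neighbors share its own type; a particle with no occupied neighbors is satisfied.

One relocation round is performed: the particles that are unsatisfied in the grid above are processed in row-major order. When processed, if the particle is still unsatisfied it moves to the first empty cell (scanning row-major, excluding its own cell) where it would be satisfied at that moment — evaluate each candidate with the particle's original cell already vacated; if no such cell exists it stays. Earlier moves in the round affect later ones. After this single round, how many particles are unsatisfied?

0

Initially unsatisfied (in order): (2,1), (4,0), (4,2).
  (2,1) → (3,0).
  (4,0): now satisfied by earlier moves; stays.
  (4,2) → (2,1).
Resulting grid:
% % %
% % %
@ @ %
@ % %
@ % _
All satisfied now.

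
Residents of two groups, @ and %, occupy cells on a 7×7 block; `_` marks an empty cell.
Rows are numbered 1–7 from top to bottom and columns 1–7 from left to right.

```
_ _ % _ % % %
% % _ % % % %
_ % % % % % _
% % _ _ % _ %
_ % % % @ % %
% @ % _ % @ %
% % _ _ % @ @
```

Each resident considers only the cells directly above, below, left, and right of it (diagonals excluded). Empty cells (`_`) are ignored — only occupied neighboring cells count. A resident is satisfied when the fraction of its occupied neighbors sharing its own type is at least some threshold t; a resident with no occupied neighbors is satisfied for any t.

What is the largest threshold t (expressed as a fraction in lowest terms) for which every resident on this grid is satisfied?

0/1

Row 1: (1,3)% — no occupied neighbors · (1,5)% 2/2 · (1,6)% 3/3 · (1,7)% 2/2
Row 2: (2,1)% 1/1 · (2,2)% 2/2 · (2,4)% 2/2 · (2,5)% 4/4 · (2,6)% 4/4 · (2,7)% 2/2
Row 3: (3,2)% 3/3 · (3,3)% 2/2 · (3,4)% 3/3 · (3,5)% 4/4 · (3,6)% 2/2
Row 4: (4,1)% 1/1 · (4,2)% 3/3 · (4,5)% 1/2 · (4,7)% 1/1
Row 5: (5,2)% 2/3 · (5,3)% 3/3 · (5,4)% 1/2 · (5,5)@ 0/4 · (5,6)% 1/3 · (5,7)% 3/3
Row 6: (6,1)% 1/2 · (6,2)@ 0/4 · (6,3)% 1/2 · (6,5)% 1/3 · (6,6)@ 1/4 · (6,7)% 1/3
Row 7: (7,1)% 2/2 · (7,2)% 1/2 · (7,5)% 1/2 · (7,6)@ 2/3 · (7,7)@ 1/2
The smallest same-type fraction is 0/4 at (5,5), which reduces to 0/1. Any threshold above that leaves this resident unsatisfied.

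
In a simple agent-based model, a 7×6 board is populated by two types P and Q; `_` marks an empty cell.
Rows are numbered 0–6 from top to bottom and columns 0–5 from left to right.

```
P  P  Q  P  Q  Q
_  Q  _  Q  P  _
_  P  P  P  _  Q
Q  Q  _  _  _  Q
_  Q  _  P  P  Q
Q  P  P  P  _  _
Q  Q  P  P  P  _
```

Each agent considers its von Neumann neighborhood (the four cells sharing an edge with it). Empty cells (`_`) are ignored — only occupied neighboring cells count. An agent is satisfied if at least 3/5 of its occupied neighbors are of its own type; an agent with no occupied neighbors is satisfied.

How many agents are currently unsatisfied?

15

(0,0)P 1/1 ok
(0,1)P 1/3 unhappy
(0,2)Q 0/2 unhappy
(0,3)P 0/3 unhappy
(0,4)Q 1/3 unhappy
(0,5)Q 1/1 ok
(1,1)Q 0/2 unhappy
(1,3)Q 0/3 unhappy
(1,4)P 0/2 unhappy
(2,1)P 1/3 unhappy
(2,2)P 2/2 ok
(2,3)P 1/2 unhappy
(2,5)Q 1/1 ok
(3,0)Q 1/1 ok
(3,1)Q 2/3 ok
(3,5)Q 2/2 ok
(4,1)Q 1/2 unhappy
(4,3)P 2/2 ok
(4,4)P 1/2 unhappy
(4,5)Q 1/2 unhappy
(5,0)Q 1/2 unhappy
(5,1)P 1/4 unhappy
(5,2)P 3/3 ok
(5,3)P 3/3 ok
(6,0)Q 2/2 ok
(6,1)Q 1/3 unhappy
(6,2)P 2/3 ok
(6,3)P 3/3 ok
(6,4)P 1/1 ok
Unsatisfied: (0,1), (0,2), (0,3), (0,4), (1,1), (1,3), (1,4), (2,1), (2,3), (4,1), (4,4), (4,5), (5,0), (5,1), (6,1) — 15 in total.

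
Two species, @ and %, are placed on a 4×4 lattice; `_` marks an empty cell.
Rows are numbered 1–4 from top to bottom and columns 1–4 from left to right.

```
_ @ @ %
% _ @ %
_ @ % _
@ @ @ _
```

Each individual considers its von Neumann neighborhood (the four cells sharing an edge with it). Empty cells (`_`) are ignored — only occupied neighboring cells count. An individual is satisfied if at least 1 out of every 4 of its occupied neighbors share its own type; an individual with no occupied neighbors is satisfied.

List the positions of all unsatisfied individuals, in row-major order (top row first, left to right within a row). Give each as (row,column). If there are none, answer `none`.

(3,3)

(1,2)@ 1/1 ok
(1,3)@ 2/3 ok
(1,4)% 1/2 ok
(2,1)% 0/0 ok
(2,3)@ 1/3 ok
(2,4)% 1/2 ok
(3,2)@ 1/2 ok
(3,3)% 0/3 unhappy
(4,1)@ 1/1 ok
(4,2)@ 3/3 ok
(4,3)@ 1/2 ok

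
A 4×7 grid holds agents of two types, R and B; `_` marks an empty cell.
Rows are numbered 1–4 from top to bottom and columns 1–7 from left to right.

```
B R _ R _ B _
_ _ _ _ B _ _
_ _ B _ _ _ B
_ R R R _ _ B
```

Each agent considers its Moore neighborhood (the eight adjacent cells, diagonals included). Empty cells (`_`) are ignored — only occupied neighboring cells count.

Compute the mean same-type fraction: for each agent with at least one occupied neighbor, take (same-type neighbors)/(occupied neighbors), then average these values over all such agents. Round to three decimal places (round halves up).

0.470

Row 1: (1,1)B 0/1 · (1,2)R 0/1 · (1,4)R 0/1 · (1,6)B 1/1
Row 2: (2,5)B 1/2
Row 3: (3,3)B 0/3 · (3,7)B 1/1
Row 4: (4,2)R 1/2 · (4,3)R 2/3 · (4,4)R 1/2 · (4,7)B 1/1
Sum over 11 agents: 0/1 + 0/1 + 0/1 + 1/1 + 1/2 + 0/3 + 1/1 + 1/2 + 2/3 + 1/2 + 1/1 = 31/6; mean = 31/6 ÷ 11 = 31/66 = 0.469696… → 0.470.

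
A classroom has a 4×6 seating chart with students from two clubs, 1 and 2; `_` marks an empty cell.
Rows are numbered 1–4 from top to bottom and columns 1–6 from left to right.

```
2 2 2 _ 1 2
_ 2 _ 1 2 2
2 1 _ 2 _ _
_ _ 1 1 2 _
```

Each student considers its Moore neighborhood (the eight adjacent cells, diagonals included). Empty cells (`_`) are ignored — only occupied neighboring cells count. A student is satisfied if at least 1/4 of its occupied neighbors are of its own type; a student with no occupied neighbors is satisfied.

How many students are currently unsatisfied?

Row 1: (1,1)2 2/2 ✓ · (1,2)2 3/3 ✓ · (1,3)2 2/3 ✓ · (1,5)1 1/4 ✓ · (1,6)2 2/3 ✓
Row 2: (2,2)2 4/5 ✓ · (2,4)1 1/4 ✓ · (2,5)2 3/5 ✓ · (2,6)2 2/3 ✓
Row 3: (3,1)2 1/2 ✓ · (3,2)1 1/3 ✓ · (3,4)2 2/5 ✓
Row 4: (4,3)1 2/3 ✓ · (4,4)1 1/3 ✓ · (4,5)2 1/2 ✓
Every one meets the threshold.

0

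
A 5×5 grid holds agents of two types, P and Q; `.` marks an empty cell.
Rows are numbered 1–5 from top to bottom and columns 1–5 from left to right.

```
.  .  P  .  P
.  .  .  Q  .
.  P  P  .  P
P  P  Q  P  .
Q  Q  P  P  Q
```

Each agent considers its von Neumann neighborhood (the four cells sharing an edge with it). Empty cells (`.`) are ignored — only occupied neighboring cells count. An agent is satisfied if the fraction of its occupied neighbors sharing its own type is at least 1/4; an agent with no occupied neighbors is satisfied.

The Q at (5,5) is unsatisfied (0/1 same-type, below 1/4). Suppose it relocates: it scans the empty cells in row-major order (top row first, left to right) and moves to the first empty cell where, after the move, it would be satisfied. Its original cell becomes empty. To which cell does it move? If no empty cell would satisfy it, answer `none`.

(1,1)

Vacating (5,5). Empty cells in order:
  (1,1): 0/0 same-type → satisfied — stop here.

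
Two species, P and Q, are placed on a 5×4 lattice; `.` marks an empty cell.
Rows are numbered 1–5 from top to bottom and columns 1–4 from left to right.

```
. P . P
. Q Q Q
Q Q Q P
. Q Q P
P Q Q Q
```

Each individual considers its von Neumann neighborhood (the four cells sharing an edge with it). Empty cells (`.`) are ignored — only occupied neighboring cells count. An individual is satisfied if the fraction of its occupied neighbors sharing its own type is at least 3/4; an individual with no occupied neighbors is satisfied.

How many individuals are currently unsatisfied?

9

(1,2)P 0/1 ✗
(1,4)P 0/1 ✗
(2,2)Q 2/3 ✗
(2,3)Q 3/3 ✓
(2,4)Q 1/3 ✗
(3,1)Q 1/1 ✓
(3,2)Q 4/4 ✓
(3,3)Q 3/4 ✓
(3,4)P 1/3 ✗
(4,2)Q 3/3 ✓
(4,3)Q 3/4 ✓
(4,4)P 1/3 ✗
(5,1)P 0/1 ✗
(5,2)Q 2/3 ✗
(5,3)Q 3/3 ✓
(5,4)Q 1/2 ✗
Unsatisfied: (1,2), (1,4), (2,2), (2,4), (3,4), (4,4), (5,1), (5,2), (5,4) — 9 in total.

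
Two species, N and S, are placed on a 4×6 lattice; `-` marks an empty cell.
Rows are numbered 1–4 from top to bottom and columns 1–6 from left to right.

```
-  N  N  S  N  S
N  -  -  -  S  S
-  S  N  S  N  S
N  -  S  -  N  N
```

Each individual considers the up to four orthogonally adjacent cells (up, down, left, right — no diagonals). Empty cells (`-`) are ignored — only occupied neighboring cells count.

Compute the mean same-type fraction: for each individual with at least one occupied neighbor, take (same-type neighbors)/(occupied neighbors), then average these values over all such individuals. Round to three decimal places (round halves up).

0.361

Row 1: (1,2)N 1/1 · (1,3)N 1/2 · (1,4)S 0/2 · (1,5)N 0/3 · (1,6)S 1/2
Row 2: (2,1)N — no occupied neighbors · (2,5)S 1/3 · (2,6)S 3/3
Row 3: (3,2)S 0/1 · (3,3)N 0/3 · (3,4)S 0/2 · (3,5)N 1/4 · (3,6)S 1/3
Row 4: (4,1)N — no occupied neighbors · (4,3)S 0/1 · (4,5)N 2/2 · (4,6)N 1/2
Sum over 15 individuals: 1/1 + 1/2 + 0/2 + 0/3 + 1/2 + 1/3 + 3/3 + 0/1 + 0/3 + 0/2 + 1/4 + 1/3 + 0/1 + 2/2 + 1/2 = 65/12; mean = 65/12 ÷ 15 = 13/36 = 0.361111… → 0.361.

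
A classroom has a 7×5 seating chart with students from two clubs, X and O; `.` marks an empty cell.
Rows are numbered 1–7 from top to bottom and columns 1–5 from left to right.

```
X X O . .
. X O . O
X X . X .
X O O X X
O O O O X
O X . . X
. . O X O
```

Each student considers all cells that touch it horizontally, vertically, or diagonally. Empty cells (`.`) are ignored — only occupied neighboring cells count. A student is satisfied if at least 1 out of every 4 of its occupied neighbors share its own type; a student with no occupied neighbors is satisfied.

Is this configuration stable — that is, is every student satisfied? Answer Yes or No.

Row 1: (1,1)X 2/2 ok · (1,2)X 2/4 ok · (1,3)O 1/3 ok
Row 2: (2,2)X 4/6 ok · (2,3)O 1/5 unhappy · (2,5)O 0/1 unhappy
Row 3: (3,1)X 3/4 ok · (3,2)X 3/6 ok · (3,4)X 2/5 ok
Row 4: (4,1)X 2/5 ok · (4,2)O 4/7 ok · (4,3)O 4/7 ok · (4,4)X 3/6 ok · (4,5)X 3/4 ok
Row 5: (5,1)O 3/5 ok · (5,2)O 5/7 ok · (5,3)O 4/6 ok · (5,4)O 2/6 ok · (5,5)X 3/4 ok
Row 6: (6,1)O 2/3 ok · (6,2)X 0/5 unhappy · (6,5)X 2/4 ok
Row 7: (7,3)O 0/2 unhappy · (7,4)X 1/3 ok · (7,5)O 0/2 unhappy
For instance (2,3) has only 1/5 same-type neighbors, below 1/4.

No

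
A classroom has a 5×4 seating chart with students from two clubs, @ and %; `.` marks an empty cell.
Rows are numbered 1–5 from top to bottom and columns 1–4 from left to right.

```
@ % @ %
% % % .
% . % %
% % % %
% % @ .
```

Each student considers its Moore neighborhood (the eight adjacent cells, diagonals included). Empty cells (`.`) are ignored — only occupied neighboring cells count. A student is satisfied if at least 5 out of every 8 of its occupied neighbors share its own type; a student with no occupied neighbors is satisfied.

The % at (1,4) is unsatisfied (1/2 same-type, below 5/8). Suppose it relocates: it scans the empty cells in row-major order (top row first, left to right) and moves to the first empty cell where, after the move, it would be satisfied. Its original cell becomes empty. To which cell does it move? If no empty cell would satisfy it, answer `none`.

(2,4)

Vacating (1,4). Empty cells in order:
  (2,4): 3/4 same-type → satisfied — stop here.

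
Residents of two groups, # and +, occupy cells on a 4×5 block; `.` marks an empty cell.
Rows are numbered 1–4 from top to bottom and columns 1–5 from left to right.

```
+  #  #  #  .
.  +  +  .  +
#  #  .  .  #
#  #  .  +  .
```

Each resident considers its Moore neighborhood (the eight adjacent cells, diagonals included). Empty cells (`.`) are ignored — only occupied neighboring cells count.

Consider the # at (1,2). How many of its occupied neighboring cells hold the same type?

Occupied neighbors of (1,2): (1,1)=+, (1,3)=#, (2,2)=+, (2,3)=+.
Same type (#): 1 of 4.

1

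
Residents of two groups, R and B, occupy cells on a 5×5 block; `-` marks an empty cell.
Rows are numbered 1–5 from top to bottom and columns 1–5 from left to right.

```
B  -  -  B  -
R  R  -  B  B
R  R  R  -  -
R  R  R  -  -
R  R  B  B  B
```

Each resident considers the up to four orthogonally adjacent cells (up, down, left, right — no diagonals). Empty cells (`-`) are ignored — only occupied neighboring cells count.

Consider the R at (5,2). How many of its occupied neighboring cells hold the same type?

Occupied neighbors of (5,2): (4,2)=R, (5,1)=R, (5,3)=B.
Same type (R): 2 of 3.

2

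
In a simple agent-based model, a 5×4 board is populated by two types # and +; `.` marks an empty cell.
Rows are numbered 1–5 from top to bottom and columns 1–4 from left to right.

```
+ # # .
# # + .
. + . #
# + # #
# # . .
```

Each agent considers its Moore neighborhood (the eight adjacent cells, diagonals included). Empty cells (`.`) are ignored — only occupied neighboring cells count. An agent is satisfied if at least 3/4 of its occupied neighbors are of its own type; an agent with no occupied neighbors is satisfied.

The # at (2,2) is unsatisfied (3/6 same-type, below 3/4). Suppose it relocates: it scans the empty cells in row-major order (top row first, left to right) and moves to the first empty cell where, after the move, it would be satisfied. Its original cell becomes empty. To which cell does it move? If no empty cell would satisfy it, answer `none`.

(5,3)

Vacating (2,2). Empty cells in order:
  (1,4): 1/2 same-type → still unsatisfied.
  (2,4): 2/3 same-type → still unsatisfied.
  (3,1): 2/4 same-type → still unsatisfied.
  (3,3): 3/6 same-type → still unsatisfied.
  (5,3): 3/4 same-type → satisfied — stop here.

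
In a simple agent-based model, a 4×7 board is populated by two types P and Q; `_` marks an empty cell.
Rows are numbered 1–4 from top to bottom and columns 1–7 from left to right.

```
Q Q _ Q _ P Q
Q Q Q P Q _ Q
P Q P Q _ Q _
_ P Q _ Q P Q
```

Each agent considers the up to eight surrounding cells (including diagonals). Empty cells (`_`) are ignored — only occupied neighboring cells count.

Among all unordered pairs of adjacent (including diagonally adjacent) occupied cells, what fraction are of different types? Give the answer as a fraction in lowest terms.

Scan each occupied cell's neighbors to the right and below (and the two forward diagonals) so each pair is counted once.
Row 1: Q(1,1)–Q(1,2)= Q(1,1)–Q(2,1)= Q(1,1)–Q(2,2)= Q(1,2)–Q(2,2)= Q(1,2)–Q(2,3)= Q(1,2)–Q(2,1)= Q(1,4)–P(2,4)≠ Q(1,4)–Q(2,5)= Q(1,4)–Q(2,3)= P(1,6)–Q(1,7)≠ P(1,6)–Q(2,7)≠ P(1,6)–Q(2,5)≠ Q(1,7)–Q(2,7)=  → 4/13 unlike.
Row 2: Q(2,1)–Q(2,2)= Q(2,1)–P(3,1)≠ Q(2,1)–Q(3,2)= Q(2,2)–Q(2,3)= Q(2,2)–Q(3,2)= Q(2,2)–P(3,3)≠ Q(2,2)–P(3,1)≠ Q(2,3)–P(2,4)≠ Q(2,3)–P(3,3)≠ Q(2,3)–Q(3,4)= Q(2,3)–Q(3,2)= P(2,4)–Q(2,5)≠ P(2,4)–Q(3,4)≠ P(2,4)–P(3,3)= Q(2,5)–Q(3,6)= Q(2,5)–Q(3,4)= Q(2,7)–Q(3,6)=  → 7/17 unlike.
Row 3: P(3,1)–Q(3,2)≠ P(3,1)–P(4,2)= Q(3,2)–P(3,3)≠ Q(3,2)–P(4,2)≠ Q(3,2)–Q(4,3)= P(3,3)–Q(3,4)≠ P(3,3)–Q(4,3)≠ P(3,3)–P(4,2)= Q(3,4)–Q(4,5)= Q(3,4)–Q(4,3)= Q(3,6)–P(4,6)≠ Q(3,6)–Q(4,7)= Q(3,6)–Q(4,5)=  → 6/13 unlike.
Row 4: P(4,2)–Q(4,3)≠ Q(4,5)–P(4,6)≠ P(4,6)–Q(4,7)≠  → 3/3 unlike.
Total adjacent occupied pairs: 46; unlike-type pairs: 20.
20/46 reduces to 10/23.

10/23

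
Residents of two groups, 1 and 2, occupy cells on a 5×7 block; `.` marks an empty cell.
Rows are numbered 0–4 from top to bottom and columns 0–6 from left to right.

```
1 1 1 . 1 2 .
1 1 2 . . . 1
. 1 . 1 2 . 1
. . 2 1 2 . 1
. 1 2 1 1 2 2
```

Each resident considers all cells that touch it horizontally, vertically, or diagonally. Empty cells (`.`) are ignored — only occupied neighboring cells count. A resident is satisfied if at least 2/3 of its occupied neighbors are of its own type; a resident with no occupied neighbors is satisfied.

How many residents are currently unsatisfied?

Row 0: (0,0)1 3/3 ok · (0,1)1 4/5 ok · (0,2)1 2/3 ok · (0,4)1 0/1 unhappy · (0,5)2 0/2 unhappy
Row 1: (1,0)1 4/4 ok · (1,1)1 5/6 ok · (1,2)2 0/5 unhappy · (1,6)1 1/2 unhappy
Row 2: (2,1)1 2/4 unhappy · (2,3)1 1/5 unhappy · (2,4)2 1/3 unhappy · (2,6)1 2/2 ok
Row 3: (3,2)2 1/6 unhappy · (3,3)1 3/7 unhappy · (3,4)2 2/6 unhappy · (3,6)1 1/3 unhappy
Row 4: (4,1)1 0/2 unhappy · (4,2)2 1/4 unhappy · (4,3)1 2/5 unhappy · (4,4)1 2/4 unhappy · (4,5)2 2/4 unhappy · (4,6)2 1/2 unhappy
Unsatisfied: (0,4), (0,5), (1,2), (1,6), (2,1), (2,3), (2,4), (3,2), (3,3), (3,4), (3,6), (4,1), (4,2), (4,3), (4,4), (4,5), (4,6) — 17 in total.

17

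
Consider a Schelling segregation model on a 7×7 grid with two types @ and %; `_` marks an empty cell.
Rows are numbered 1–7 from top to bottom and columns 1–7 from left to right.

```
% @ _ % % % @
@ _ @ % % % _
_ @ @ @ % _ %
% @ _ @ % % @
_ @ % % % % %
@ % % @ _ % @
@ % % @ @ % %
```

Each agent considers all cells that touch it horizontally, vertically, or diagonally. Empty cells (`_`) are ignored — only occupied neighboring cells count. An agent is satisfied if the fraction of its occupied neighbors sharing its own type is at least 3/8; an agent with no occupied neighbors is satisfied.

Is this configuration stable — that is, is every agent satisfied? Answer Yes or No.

(1,1)% 0/2 ✗
(1,2)@ 2/3 ✓
(1,4)% 3/4 ✓
(1,5)% 5/5 ✓
(1,6)% 3/4 ✓
(1,7)@ 0/2 ✗
(2,1)@ 2/3 ✓
(2,3)@ 4/6 ✓
(2,4)% 4/7 ✓
(2,5)% 6/7 ✓
(2,6)% 5/6 ✓
(3,2)@ 4/5 ✓
(3,3)@ 5/6 ✓
(3,4)@ 3/7 ✓
(3,5)% 5/7 ✓
(3,7)% 2/3 ✓
(4,1)% 0/3 ✗
(4,2)@ 3/5 ✓
(4,4)@ 2/7 ✗
(4,5)% 5/7 ✓
(4,6)% 6/7 ✓
(4,7)@ 0/4 ✗
(5,2)@ 2/6 ✗
(5,3)% 3/7 ✓
(5,4)% 4/6 ✓
(5,5)% 5/7 ✓
(5,6)% 5/7 ✓
(5,7)% 3/5 ✓
(6,1)@ 2/4 ✓
(6,2)% 4/7 ✓
(6,3)% 5/8 ✓
(6,4)@ 2/7 ✗
(6,6)% 5/7 ✓
(6,7)@ 0/5 ✗
(7,1)@ 1/3 ✗
(7,2)% 3/5 ✓
(7,3)% 3/5 ✓
(7,4)@ 2/4 ✓
(7,5)@ 2/4 ✓
(7,6)% 2/4 ✓
(7,7)% 2/3 ✓
For instance (1,1) has only 0/2 same-type neighbors, below 3/8.

No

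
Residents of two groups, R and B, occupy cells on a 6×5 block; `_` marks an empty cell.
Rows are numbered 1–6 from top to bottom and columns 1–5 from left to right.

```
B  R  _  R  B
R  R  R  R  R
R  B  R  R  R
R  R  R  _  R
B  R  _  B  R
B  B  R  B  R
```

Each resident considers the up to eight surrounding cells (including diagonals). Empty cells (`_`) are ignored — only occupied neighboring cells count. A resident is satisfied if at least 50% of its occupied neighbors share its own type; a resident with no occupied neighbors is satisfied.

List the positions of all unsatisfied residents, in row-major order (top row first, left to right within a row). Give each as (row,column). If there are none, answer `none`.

(1,1)B 0/3 unhappy
(1,2)R 3/4 ok
(1,4)R 3/4 ok
(1,5)B 0/3 unhappy
(2,1)R 3/5 ok
(2,2)R 5/7 ok
(2,3)R 6/7 ok
(2,4)R 6/7 ok
(2,5)R 4/5 ok
(3,1)R 4/5 ok
(3,2)B 0/8 unhappy
(3,3)R 6/7 ok
(3,4)R 7/7 ok
(3,5)R 4/4 ok
(4,1)R 3/5 ok
(4,2)R 5/7 ok
(4,3)R 4/6 ok
(4,5)R 3/4 ok
(5,1)B 2/5 unhappy
(5,2)R 4/7 ok
(5,4)B 1/6 unhappy
(5,5)R 2/4 ok
(6,1)B 2/3 ok
(6,2)B 2/4 ok
(6,3)R 1/4 unhappy
(6,4)B 1/4 unhappy
(6,5)R 1/3 unhappy

(1,1), (1,5), (3,2), (5,1), (5,4), (6,3), (6,4), (6,5)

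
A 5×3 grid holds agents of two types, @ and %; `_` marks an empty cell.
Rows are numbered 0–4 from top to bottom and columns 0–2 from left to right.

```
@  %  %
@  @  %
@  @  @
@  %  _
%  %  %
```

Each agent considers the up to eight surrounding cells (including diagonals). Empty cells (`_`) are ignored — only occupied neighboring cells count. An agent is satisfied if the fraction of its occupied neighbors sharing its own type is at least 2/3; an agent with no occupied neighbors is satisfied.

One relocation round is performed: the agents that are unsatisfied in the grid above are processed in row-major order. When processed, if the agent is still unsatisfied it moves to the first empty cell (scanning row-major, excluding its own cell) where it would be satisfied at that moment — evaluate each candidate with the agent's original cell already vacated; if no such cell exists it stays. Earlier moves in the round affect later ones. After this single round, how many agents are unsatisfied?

6

Initially unsatisfied (in order): (0,1), (1,1), (1,2), (2,2), (3,0), (3,1).
  (0,1): no empty cell satisfies it; stays.
  (1,1): no empty cell satisfies it; stays.
  (1,2): no empty cell satisfies it; stays.
  (2,2): no empty cell satisfies it; stays.
  (3,0): no empty cell satisfies it; stays.
  (3,1): no empty cell satisfies it; stays.
Resulting grid:
@ % %
@ @ %
@ @ @
@ % _
% % %
Unsatisfied now: (0,1), (1,1), (1,2), (2,2), (3,0), (3,1).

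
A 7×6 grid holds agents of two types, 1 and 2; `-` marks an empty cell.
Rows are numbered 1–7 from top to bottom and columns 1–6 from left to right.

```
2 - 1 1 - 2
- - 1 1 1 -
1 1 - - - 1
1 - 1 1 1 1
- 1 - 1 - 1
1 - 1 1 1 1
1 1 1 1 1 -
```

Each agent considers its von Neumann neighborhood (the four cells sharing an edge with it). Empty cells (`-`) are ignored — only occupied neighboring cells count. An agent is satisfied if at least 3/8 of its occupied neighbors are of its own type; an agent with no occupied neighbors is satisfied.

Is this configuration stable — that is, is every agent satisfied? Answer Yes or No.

Yes

(1,1)2 0/0 satisfied
(1,3)1 2/2 satisfied
(1,4)1 2/2 satisfied
(1,6)2 0/0 satisfied
(2,3)1 2/2 satisfied
(2,4)1 3/3 satisfied
(2,5)1 1/1 satisfied
(3,1)1 2/2 satisfied
(3,2)1 1/1 satisfied
(3,6)1 1/1 satisfied
(4,1)1 1/1 satisfied
(4,3)1 1/1 satisfied
(4,4)1 3/3 satisfied
(4,5)1 2/2 satisfied
(4,6)1 3/3 satisfied
(5,2)1 0/0 satisfied
(5,4)1 2/2 satisfied
(5,6)1 2/2 satisfied
(6,1)1 1/1 satisfied
(6,3)1 2/2 satisfied
(6,4)1 4/4 satisfied
(6,5)1 3/3 satisfied
(6,6)1 2/2 satisfied
(7,1)1 2/2 satisfied
(7,2)1 2/2 satisfied
(7,3)1 3/3 satisfied
(7,4)1 3/3 satisfied
(7,5)1 2/2 satisfied
All meet the threshold, so the configuration is stable.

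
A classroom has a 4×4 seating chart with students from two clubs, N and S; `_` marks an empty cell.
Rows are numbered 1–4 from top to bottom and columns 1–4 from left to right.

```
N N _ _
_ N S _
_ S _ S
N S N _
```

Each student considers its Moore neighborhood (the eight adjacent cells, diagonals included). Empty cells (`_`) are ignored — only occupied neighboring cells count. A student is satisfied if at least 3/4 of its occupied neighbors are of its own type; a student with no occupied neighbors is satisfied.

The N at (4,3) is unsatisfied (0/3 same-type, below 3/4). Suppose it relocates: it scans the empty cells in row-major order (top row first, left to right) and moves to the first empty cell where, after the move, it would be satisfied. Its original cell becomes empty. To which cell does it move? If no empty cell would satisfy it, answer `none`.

(2,1)

Vacating (4,3). Empty cells in order:
  (1,3): 2/3 same-type → still unsatisfied.
  (1,4): 0/1 same-type → still unsatisfied.
  (2,1): 3/4 same-type → satisfied — stop here.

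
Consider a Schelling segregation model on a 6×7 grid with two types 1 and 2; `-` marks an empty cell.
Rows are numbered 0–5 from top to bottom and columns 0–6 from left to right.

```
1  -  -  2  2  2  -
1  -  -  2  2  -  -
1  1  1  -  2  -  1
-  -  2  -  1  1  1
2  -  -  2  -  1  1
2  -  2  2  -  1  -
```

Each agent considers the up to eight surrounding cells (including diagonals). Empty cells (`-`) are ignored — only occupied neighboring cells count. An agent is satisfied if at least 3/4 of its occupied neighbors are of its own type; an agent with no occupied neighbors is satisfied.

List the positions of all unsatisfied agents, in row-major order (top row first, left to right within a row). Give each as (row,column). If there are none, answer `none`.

(0,0)1 1/1 satisfied
(0,3)2 3/3 satisfied
(0,4)2 4/4 satisfied
(0,5)2 2/2 satisfied
(1,0)1 3/3 satisfied
(1,3)2 4/5 satisfied
(1,4)2 5/5 satisfied
(2,0)1 2/2 satisfied
(2,1)1 3/4 satisfied
(2,2)1 1/3 not
(2,4)2 2/4 not
(2,6)1 2/2 satisfied
(3,2)2 1/3 not
(3,4)1 2/4 not
(3,5)1 5/6 satisfied
(3,6)1 4/4 satisfied
(4,0)2 1/1 satisfied
(4,3)2 3/4 satisfied
(4,5)1 5/5 satisfied
(4,6)1 4/4 satisfied
(5,0)2 1/1 satisfied
(5,2)2 2/2 satisfied
(5,3)2 2/2 satisfied
(5,5)1 2/2 satisfied

(2,2), (2,4), (3,2), (3,4)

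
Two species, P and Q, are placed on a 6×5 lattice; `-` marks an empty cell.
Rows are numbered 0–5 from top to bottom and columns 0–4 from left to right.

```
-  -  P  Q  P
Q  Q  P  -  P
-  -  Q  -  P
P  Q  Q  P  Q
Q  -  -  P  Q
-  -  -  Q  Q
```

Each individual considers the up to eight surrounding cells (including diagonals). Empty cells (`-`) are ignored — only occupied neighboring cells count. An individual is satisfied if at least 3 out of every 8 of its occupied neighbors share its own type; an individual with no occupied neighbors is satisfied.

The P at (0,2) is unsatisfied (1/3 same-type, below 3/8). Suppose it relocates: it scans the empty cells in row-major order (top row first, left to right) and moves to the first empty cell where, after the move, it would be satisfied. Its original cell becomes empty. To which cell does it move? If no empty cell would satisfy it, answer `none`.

(1,3)

Vacating (0,2). Empty cells in order:
  (0,0): 0/2 same-type → still unsatisfied.
  (0,1): 1/3 same-type → still unsatisfied.
  (1,3): 4/6 same-type → satisfied — stop here.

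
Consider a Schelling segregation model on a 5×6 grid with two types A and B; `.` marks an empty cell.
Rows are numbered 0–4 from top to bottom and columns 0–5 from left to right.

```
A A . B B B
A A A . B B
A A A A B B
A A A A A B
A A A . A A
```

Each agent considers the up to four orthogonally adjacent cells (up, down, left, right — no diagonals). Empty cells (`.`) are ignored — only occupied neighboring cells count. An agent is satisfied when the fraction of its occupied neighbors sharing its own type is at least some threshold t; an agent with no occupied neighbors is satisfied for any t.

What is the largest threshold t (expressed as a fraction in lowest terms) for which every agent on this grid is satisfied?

(0,0)A 2/2
(0,1)A 2/2
(0,3)B 1/1
(0,4)B 3/3
(0,5)B 2/2
(1,0)A 3/3
(1,1)A 4/4
(1,2)A 2/2
(1,4)B 3/3
(1,5)B 3/3
(2,0)A 3/3
(2,1)A 4/4
(2,2)A 4/4
(2,3)A 2/3
(2,4)B 2/4
(2,5)B 3/3
(3,0)A 3/3
(3,1)A 4/4
(3,2)A 4/4
(3,3)A 3/3
(3,4)A 2/4
(3,5)B 1/3
(4,0)A 2/2
(4,1)A 3/3
(4,2)A 2/2
(4,4)A 2/2
(4,5)A 1/2
The smallest same-type fraction is 1/3 at (3,5), which reduces to 1/3. Any threshold above that leaves this agent unsatisfied.

1/3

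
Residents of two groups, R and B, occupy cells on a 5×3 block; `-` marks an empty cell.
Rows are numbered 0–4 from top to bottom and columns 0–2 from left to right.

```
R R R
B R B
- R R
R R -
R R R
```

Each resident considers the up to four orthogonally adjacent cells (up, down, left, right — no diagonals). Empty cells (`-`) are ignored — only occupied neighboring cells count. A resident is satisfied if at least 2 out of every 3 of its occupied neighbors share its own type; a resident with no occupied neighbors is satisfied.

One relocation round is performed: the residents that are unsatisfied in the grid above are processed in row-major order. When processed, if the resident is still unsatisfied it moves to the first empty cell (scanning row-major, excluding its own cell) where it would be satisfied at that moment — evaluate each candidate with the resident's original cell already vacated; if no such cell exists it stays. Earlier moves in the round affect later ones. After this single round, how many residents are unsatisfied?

Initially unsatisfied (in order): (0,0), (0,2), (1,0), (1,1), (1,2), (2,2).
  (0,0) → (2,0).
  (0,2) → (3,2).
  (1,0): no empty cell satisfies it; stays.
  (1,1): no empty cell satisfies it; stays.
  (1,2): no empty cell satisfies it; stays.
  (2,2): now satisfied by earlier moves; stays.
Resulting grid:
- R -
B R B
R R R
R R R
R R R
Unsatisfied now: (1,0), (1,1), (1,2).

3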